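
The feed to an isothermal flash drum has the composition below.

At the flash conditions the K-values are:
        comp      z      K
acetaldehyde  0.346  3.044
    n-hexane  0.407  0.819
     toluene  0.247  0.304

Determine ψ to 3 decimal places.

ψ = 0.508

Rachford–Rice: g(ψ) = Σ zᵢ(Kᵢ−1)/(1+ψ(Kᵢ−1)) = 0.
g(0) = ΣzᵢKᵢ − 1 = 0.462 and g(1) = 1 − Σzᵢ/Kᵢ = -0.423, so a root lies in (0, 1).
Iterate (Newton) starting at ψ = 0.36:
  ψ = 0.360: g = 0.0992, g' = -0.708 → ψ = 0.500
  ψ = 0.500: g = 0.0050, g' = -0.651 → ψ = 0.508
Converged at ψ = 0.508.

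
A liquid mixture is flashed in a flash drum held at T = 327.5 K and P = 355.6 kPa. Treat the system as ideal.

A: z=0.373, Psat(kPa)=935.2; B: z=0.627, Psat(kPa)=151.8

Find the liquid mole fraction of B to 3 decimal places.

x_B = 0.740

Raoult's law: Kᵢ = Pᵢˢᵃᵗ/P = Pᵢˢᵃᵗ/355.6.
  K_A = 935.2/355.6 = 2.62992, K_B = 151.8/355.6 = 0.42688
Rachford–Rice: g(ψ) = Σ zᵢ(Kᵢ−1)/(1+ψ(Kᵢ−1)) = 0.
g(0) = ΣzᵢKᵢ − 1 = 0.249 and g(1) = 1 − Σzᵢ/Kᵢ = -0.611, so a root lies in (0, 1).
Newton–Raphson from ψ = 0.5:
  ψ = 0.500: g = -0.1687, g' = -0.705 → ψ = 0.261
  ψ = 0.261: g = 0.0041, g' = -0.773 → ψ = 0.266
Converged at ψ = 0.266.
Compositions from xᵢ = zᵢ/(1+ψ(Kᵢ−1)), yᵢ = Kᵢxᵢ:
  A: x = 0.260, y = 0.684
  B: x = 0.740, y = 0.316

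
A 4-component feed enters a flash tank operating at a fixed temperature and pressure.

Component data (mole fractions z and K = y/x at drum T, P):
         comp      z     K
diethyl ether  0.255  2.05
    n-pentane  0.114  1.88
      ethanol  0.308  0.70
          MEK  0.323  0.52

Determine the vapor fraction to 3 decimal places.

Let ψ = V/F and solve Σ zᵢ(Kᵢ−1)/(1+ψ(Kᵢ−1)) = 0.
Check two-phase: ΣzᵢKᵢ = 1.121 > 1 and Σzᵢ/Kᵢ = 1.246 > 1, so g(0) = 0.121 > 0 and g(1) = -0.246 < 0.
Newton iteration, ψ⁰ = 0.6:
  ψ = 0.600: g = -0.1005, g' = -0.332 → ψ = 0.297
  ψ = 0.297: g = 0.0014, g' = -0.353 → ψ = 0.301
Converged at ψ = 0.301.

ψ = 0.301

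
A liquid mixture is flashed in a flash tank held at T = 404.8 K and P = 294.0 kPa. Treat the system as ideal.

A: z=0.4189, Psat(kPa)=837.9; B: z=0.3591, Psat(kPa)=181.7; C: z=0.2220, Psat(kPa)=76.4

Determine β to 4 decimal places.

Raoult's law: Kᵢ = Pᵢˢᵃᵗ/P = Pᵢˢᵃᵗ/294.0.
  K_A = 837.9/294.0 = 2.850000, K_B = 181.7/294.0 = 0.618027, K_C = 76.4/294.0 = 0.259864
Rachford–Rice: g(β) = Σ zᵢ(Kᵢ−1)/(1+β(Kᵢ−1)) = 0.
g(0) = ΣzᵢKᵢ − 1 = 0.4735 and g(1) = 1 − Σzᵢ/Kᵢ = -0.5823, so a root lies in (0, 1).
Newton–Raphson from β = 0.5:
  β = 0.5000: g = -0.02781, g' = -0.7734 → β = 0.4640
Converged at β = 0.4641.

β = 0.4641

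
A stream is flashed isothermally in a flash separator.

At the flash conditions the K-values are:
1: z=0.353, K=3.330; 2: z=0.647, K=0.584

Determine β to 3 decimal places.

Rachford–Rice: g(β) = Σ zᵢ(Kᵢ−1)/(1+β(Kᵢ−1)) = 0.
Check two-phase: ΣzᵢKᵢ = 1.553 > 1 and Σzᵢ/Kᵢ = 1.214 > 1, so g(0) = 0.553 > 0 and g(1) = -0.214 < 0.
Iterate (Newton) starting at β = 0.5:
  β = 0.500: g = 0.0401, g' = -0.587 → β = 0.568
  β = 0.568: g = 0.0015, g' = -0.547 → β = 0.571
Converged at β = 0.571.

β = 0.571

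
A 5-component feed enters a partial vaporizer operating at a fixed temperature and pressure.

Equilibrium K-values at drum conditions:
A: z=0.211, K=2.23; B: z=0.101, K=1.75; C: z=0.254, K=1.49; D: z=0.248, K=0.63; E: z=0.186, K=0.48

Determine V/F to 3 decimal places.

V/F = 0.717

Iterate (Newton) starting at V/F = 0.37:
  V/F = 0.370: g = 0.1169, g' = -0.352 → V/F = 0.702
  V/F = 0.702: g = 0.0051, g' = -0.337 → V/F = 0.718
  V/F = 0.718: g = -0.0000, g' = -0.338 → V/F = 0.717
Converged at V/F = 0.717.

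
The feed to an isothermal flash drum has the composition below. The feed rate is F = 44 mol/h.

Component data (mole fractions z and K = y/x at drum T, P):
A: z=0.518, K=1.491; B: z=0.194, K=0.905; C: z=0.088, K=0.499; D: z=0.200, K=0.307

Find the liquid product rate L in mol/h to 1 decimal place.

L = 34.7 mol/h

Iterate (Newton) starting at V/F = 0.5:
  V/F = 0.500: g = -0.0861, g' = -0.347 → V/F = 0.252
  V/F = 0.252: g = -0.0109, g' = -0.271 → V/F = 0.212
  V/F = 0.212: g = -0.0001, g' = -0.264 → V/F = 0.211
Converged at V/F = 0.211.
Then V = V/F·F = 0.2111·44 = 9.3 mol/h and L = F − V = 34.7 mol/h.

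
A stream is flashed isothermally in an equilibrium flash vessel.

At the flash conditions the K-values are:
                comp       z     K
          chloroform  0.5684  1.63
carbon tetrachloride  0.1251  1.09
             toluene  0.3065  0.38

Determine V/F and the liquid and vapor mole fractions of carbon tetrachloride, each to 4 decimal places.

Newton–Raphson from V/F = 0.5:
  V/F = 0.5000: g = 0.00768, g' = -0.3789 → V/F = 0.5203
  V/F = 0.5203: g = -0.00007, g' = -0.3856 → V/F = 0.5201
Converged at V/F = 0.5201.
Compositions from xᵢ = zᵢ/(1+V/F(Kᵢ−1)), yᵢ = Kᵢxᵢ:
  chloroform: x = 0.4281, y = 0.6978
  carbon tetrachloride: x = 0.1195, y = 0.1303
  toluene: x = 0.4524, y = 0.1719

V/F = 0.5201, x_carbon tetrachloride = 0.1195, y_carbon tetrachloride = 0.1303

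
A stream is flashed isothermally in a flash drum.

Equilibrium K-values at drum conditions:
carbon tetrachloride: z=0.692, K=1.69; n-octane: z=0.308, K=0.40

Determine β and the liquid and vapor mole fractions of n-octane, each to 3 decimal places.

β = 0.707, x_n-octane = 0.535, y_n-octane = 0.214

Let β = V/F and solve Σ zᵢ(Kᵢ−1)/(1+β(Kᵢ−1)) = 0.
Feasibility: ΣzᵢKᵢ = 1.293, Σzᵢ/Kᵢ = 1.179 — both > 1, two phases present.
Iterate (Newton) starting at β = 0.47:
  β = 0.470: g = 0.1032, g' = -0.403 → β = 0.726
  β = 0.726: g = -0.0093, g' = -0.494 → β = 0.707
Converged at β = 0.707.
Compositions from xᵢ = zᵢ/(1+β(Kᵢ−1)), yᵢ = Kᵢxᵢ:
  carbon tetrachloride: x = 0.465, y = 0.786
  n-octane: x = 0.535, y = 0.214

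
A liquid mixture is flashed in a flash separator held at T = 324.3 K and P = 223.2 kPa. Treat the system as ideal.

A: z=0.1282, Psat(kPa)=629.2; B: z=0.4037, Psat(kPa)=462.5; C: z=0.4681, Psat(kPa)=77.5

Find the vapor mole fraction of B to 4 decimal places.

Raoult's law: Kᵢ = Pᵢˢᵃᵗ/P = Pᵢˢᵃᵗ/223.2.
  K_A = 629.2/223.2 = 2.818996, K_B = 462.5/223.2 = 2.072133, K_C = 77.5/223.2 = 0.347222
Rachford–Rice: g(ψ) = Σ zᵢ(Kᵢ−1)/(1+ψ(Kᵢ−1)) = 0.
g(0) = ΣzᵢKᵢ − 1 = 0.3605 and g(1) = 1 − Σzᵢ/Kᵢ = -0.5884, so a root lies in (0, 1).
Iterate (Newton) starting at ψ = 0.5:
  ψ = 0.5000: g = -0.04973, g' = -0.7526 → ψ = 0.4339
  ψ = 0.4339: g = -0.00060, g' = -0.7369 → ψ = 0.4331
Converged at ψ = 0.4331.
Compositions from xᵢ = zᵢ/(1+ψ(Kᵢ−1)), yᵢ = Kᵢxᵢ:
  A: x = 0.0717, y = 0.2021
  B: x = 0.2757, y = 0.5713
  C: x = 0.6526, y = 0.2266

y_B = 0.5713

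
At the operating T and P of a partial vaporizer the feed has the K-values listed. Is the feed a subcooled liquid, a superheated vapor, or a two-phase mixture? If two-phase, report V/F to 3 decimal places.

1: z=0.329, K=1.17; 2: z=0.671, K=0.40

ΣzᵢKᵢ = 0.653; Σzᵢ/Kᵢ = 1.959.
Since ΣzᵢKᵢ < 1 the mixture is below its bubble point — single liquid phase.

subcooled liquid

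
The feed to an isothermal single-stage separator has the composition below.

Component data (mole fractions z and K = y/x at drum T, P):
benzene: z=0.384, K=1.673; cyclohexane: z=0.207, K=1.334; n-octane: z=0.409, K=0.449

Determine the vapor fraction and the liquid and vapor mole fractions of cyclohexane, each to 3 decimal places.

Iterate (Newton) starting at ψ = 0.5:
  ψ = 0.500: g = -0.0584, g' = -0.351 → ψ = 0.333
  ψ = 0.333: g = -0.0028, g' = -0.321 → ψ = 0.325
Converged at ψ = 0.325.
Compositions from xᵢ = zᵢ/(1+ψ(Kᵢ−1)), yᵢ = Kᵢxᵢ:
  benzene: x = 0.315, y = 0.527
  cyclohexane: x = 0.187, y = 0.249
  n-octane: x = 0.498, y = 0.224

ψ = 0.325, x_cyclohexane = 0.187, y_cyclohexane = 0.249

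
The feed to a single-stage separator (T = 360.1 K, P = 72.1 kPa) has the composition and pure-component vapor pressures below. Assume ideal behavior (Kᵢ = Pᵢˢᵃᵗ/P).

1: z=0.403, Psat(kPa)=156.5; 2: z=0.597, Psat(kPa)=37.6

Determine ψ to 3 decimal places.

Raoult's law: Kᵢ = Pᵢˢᵃᵗ/P = Pᵢˢᵃᵗ/72.1.
  K_1 = 156.5/72.1 = 2.17060, K_2 = 37.6/72.1 = 0.52150
Rachford–Rice: g(ψ) = Σ zᵢ(Kᵢ−1)/(1+ψ(Kᵢ−1)) = 0.
Feasibility: ΣzᵢKᵢ = 1.186, Σzᵢ/Kᵢ = 1.330 — both > 1, two phases present.
Newton–Raphson from ψ = 0.5:
  ψ = 0.500: g = -0.0779, g' = -0.456 → ψ = 0.329
  ψ = 0.329: g = 0.0015, g' = -0.480 → ψ = 0.332
Converged at ψ = 0.332.

ψ = 0.332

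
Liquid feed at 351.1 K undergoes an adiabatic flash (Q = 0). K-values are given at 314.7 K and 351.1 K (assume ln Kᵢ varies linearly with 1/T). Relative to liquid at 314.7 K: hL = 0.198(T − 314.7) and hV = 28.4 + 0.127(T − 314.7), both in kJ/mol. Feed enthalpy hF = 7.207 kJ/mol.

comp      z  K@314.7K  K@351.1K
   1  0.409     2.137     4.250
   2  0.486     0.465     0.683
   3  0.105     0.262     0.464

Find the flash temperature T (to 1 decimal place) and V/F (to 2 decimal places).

T = 316.5 K, V/F = 0.24

Adiabatic flash: solve Rachford–Rice at each trial T, then check hF = ψ·hV(T) + (1−ψ)·hL(T).
  T = 314.7 K: K = (2.137, 0.465, 0.262), RR gives ψ = 0.195, H_out = 5.530 kJ/mol
  T = 351.1 K: K = (4.250, 0.683, 0.464), RR gives ψ = 0.930, H_out = 31.203 kJ/mol
  T = 332.9 K: K = (3.071, 0.570, 0.354), RR gives ψ = 0.576, H_out = 19.220 kJ/mol
  T = 323.8 K: K = (2.575, 0.516, 0.306), RR gives ψ = 0.404, H_out = 13.016 kJ/mol
  T = 319.2 K: K = (2.346, 0.490, 0.283), RR gives ψ = 0.306, H_out = 9.478 kJ/mol
  T = 316.9 K: K = (2.238, 0.477, 0.272), RR gives ψ = 0.251, H_out = 7.535 kJ/mol
Linear interpolation between T = 314.7 (H_out = 5.530) and T = 316.9 (H_out = 7.535) on hF = 7.207 gives T ≈ 316.5 K, at which ψ = 0.24.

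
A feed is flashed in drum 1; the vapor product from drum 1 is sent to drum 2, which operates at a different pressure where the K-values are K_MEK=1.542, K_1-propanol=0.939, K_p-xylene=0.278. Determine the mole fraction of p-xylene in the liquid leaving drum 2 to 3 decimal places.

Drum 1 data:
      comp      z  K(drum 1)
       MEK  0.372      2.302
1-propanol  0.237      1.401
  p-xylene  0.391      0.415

Drum 1:
Material balance + equilibrium reduce to Σ zᵢ(Kᵢ−1)/(1+ψ₁(Kᵢ−1)) = 0.
Check two-phase: ΣzᵢKᵢ = 1.351 > 1 and Σzᵢ/Kᵢ = 1.273 > 1, so g(0) = 0.351 > 0 and g(1) = -0.273 < 0.
Newton–Raphson from ψ₁ = 0.5:
  ψ₁ = 0.500: g = 0.0492, g' = -0.525 → ψ₁ = 0.594
  ψ₁ = 0.594: g = -0.0005, g' = -0.540 → ψ₁ = 0.593
Converged at ψ₁ = 0.593.
Drum-1 compositions:
  MEK: x = 0.210, y = 0.483
  1-propanol: x = 0.191, y = 0.268
  p-xylene: x = 0.599, y = 0.248
Drum-2 feed = drum-1 vapor: z₂ = (0.4833, 0.2683, 0.2484).
Drum 2:
Material balance + equilibrium reduce to Σ zᵢ(Kᵢ−1)/(1+ψ₂(Kᵢ−1)) = 0.
g(0) = ΣzᵢKᵢ − 1 = 0.066 and g(1) = 1 − Σzᵢ/Kᵢ = -0.493, so a root lies in (0, 1).
Newton iteration, ψ₂⁰ = 0.55:
  ψ₂ = 0.550: g = -0.1126, g' = -0.442 → ψ₂ = 0.295
  ψ₂ = 0.295: g = -0.0187, g' = -0.316 → ψ₂ = 0.236
  ψ₂ = 0.236: g = -0.0005, g' = -0.301 → ψ₂ = 0.234
Converged at ψ₂ = 0.234.
  MEK: x = 0.429, y = 0.661
  1-propanol: x = 0.272, y = 0.256
  p-xylene: x = 0.299, y = 0.083

x_p-xylene (drum 2) = 0.299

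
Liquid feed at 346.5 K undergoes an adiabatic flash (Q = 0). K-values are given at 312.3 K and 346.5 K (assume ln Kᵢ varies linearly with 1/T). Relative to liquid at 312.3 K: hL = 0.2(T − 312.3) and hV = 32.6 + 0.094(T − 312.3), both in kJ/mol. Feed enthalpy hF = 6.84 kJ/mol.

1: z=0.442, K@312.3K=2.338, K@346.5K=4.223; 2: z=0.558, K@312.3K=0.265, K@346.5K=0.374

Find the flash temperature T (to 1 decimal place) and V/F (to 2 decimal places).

Adiabatic flash: solve Rachford–Rice at each trial T, then check hF = ψ·hV(T) + (1−ψ)·hL(T).
  T = 312.3 K: K = (2.338, 0.265), RR gives ψ = 0.184, H_out = 6.009 kJ/mol
  T = 346.5 K: K = (4.223, 0.374), RR gives ψ = 0.533, H_out = 22.282 kJ/mol
  T = 329.4 K: K = (3.191, 0.318), RR gives ψ = 0.393, H_out = 15.521 kJ/mol
  T = 320.9 K: K = (2.745, 0.291), RR gives ψ = 0.304, H_out = 11.342 kJ/mol
  T = 316.6 K: K = (2.536, 0.278), RR gives ψ = 0.249, H_out = 8.859 kJ/mol
  T = 314.5 K: K = (2.438, 0.272), RR gives ψ = 0.219, H_out = 7.520 kJ/mol
Linear interpolation between T = 312.3 (H_out = 6.009) and T = 314.5 (H_out = 7.520) on hF = 6.84 gives T ≈ 313.5 K, at which ψ = 0.20.

T = 313.5 K, V/F = 0.20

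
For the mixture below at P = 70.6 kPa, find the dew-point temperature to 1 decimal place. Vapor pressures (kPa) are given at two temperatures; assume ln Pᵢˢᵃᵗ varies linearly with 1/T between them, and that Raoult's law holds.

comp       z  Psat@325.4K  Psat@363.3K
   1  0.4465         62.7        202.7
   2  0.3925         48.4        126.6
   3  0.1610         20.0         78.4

Dew-point temperature: Σzᵢ·P/Pᵢˢᵃᵗ(T) = 1. Interpolate ln Pᵢˢᵃᵗ = aᵢ + bᵢ/T.
  T = 325.4 K: ΣzᵢP/Pᵢˢᵃᵗ = 1.6436
  T = 363.3 K: ΣzᵢP/Pᵢˢᵃᵗ = 0.5194
  T = 344.4 K: ΣzᵢP/Pᵢˢᵃᵗ = 0.8906
  T = 334.9 K: ΣzᵢP/Pᵢˢᵃᵗ = 1.1982
  T = 339.6 K: ΣzᵢP/Pᵢˢᵃᵗ = 1.0323
  T = 342.0 K: ΣzᵢP/Pᵢˢᵃᵗ = 0.9583
Interpolating between 339.6 K and 342.0 K gives T ≈ 340.6 K.

T = 340.6 K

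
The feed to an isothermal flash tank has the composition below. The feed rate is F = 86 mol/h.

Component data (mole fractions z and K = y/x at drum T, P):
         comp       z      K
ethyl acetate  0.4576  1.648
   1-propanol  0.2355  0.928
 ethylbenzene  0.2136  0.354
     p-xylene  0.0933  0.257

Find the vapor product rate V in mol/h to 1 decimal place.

Newton–Raphson from ψ = 0.5:
  ψ = 0.5000: g = -0.10774, g' = -0.4358 → ψ = 0.2528
  ψ = 0.2528: g = -0.01274, g' = -0.3485 → ψ = 0.2162
  ψ = 0.2162: g = -0.00011, g' = -0.3426 → ψ = 0.2159
Converged at ψ = 0.2159.
Then V = ψ·F = 0.2159·86 = 18.6 mol/h and L = F − V = 67.4 mol/h.

V = 18.6 mol/h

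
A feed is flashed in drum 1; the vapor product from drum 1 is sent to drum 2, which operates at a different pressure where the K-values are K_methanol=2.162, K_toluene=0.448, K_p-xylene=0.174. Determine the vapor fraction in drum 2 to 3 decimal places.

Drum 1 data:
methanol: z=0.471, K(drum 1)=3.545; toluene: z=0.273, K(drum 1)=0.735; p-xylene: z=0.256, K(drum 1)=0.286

Drum 1:
Newton–Raphson from ψ₁ = 0.5:
  ψ₁ = 0.500: g = 0.1598, g' = -0.932 → ψ₁ = 0.672
  ψ₁ = 0.672: g = 0.0033, g' = -0.926 → ψ₁ = 0.675
Converged at ψ₁ = 0.675.
Drum-1 compositions:
  methanol: x = 0.173, y = 0.614
  toluene: x = 0.332, y = 0.244
  p-xylene: x = 0.494, y = 0.141
Drum-2 feed = drum-1 vapor: z₂ = (0.6143, 0.2444, 0.1414).
Drum 2:
Newton iteration, ψ₂⁰ = 0.56:
  ψ₂ = 0.560: g = 0.0199, g' = -0.794 → ψ₂ = 0.585
Converged at ψ₂ = 0.585.
  methanol: x = 0.366, y = 0.791
  toluene: x = 0.361, y = 0.162
  p-xylene: x = 0.273, y = 0.048

V/F (drum 2) = 0.585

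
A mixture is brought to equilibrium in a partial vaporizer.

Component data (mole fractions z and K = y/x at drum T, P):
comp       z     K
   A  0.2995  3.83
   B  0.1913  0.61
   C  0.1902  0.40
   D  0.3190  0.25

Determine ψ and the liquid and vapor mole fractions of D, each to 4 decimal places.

ψ = 0.2379, x_D = 0.3883, y_D = 0.0971

Rachford–Rice: g(ψ) = Σ zᵢ(Kᵢ−1)/(1+ψ(Kᵢ−1)) = 0.
Feasibility: ΣzᵢKᵢ = 1.4196, Σzᵢ/Kᵢ = 2.1433 — both > 1, two phases present.
Newton–Raphson from ψ = 0.31:
  ψ = 0.3100: g = -0.08530, g' = -1.1262 → ψ = 0.2343
  ψ = 0.2343: g = 0.00455, g' = -1.2594 → ψ = 0.2379
Converged at ψ = 0.2379.
Compositions from xᵢ = zᵢ/(1+ψ(Kᵢ−1)), yᵢ = Kᵢxᵢ:
  A: x = 0.1790, y = 0.6856
  B: x = 0.2109, y = 0.1286
  C: x = 0.2219, y = 0.0887
  D: x = 0.3883, y = 0.0971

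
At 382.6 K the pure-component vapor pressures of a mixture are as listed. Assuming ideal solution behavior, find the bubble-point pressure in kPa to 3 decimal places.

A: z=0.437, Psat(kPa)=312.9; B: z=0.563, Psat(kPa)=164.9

Pbub = 229.576 kPa

At the bubble point ψ → 0, so ΣzᵢKᵢ = 1 with Kᵢ = Pᵢˢᵃᵗ/P ⇒ P = ΣzᵢPᵢˢᵃᵗ.
P = 0.437·312.9 + 0.563·164.9 = 229.576 kPa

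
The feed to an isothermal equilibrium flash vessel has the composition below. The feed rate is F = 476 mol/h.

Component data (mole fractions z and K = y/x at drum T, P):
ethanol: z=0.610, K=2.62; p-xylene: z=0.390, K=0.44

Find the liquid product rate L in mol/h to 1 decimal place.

L = 72.1 mol/h

Rachford–Rice: g(V/F) = Σ zᵢ(Kᵢ−1)/(1+V/F(Kᵢ−1)) = 0.
g(0) = ΣzᵢKᵢ − 1 = 0.770 and g(1) = 1 − Σzᵢ/Kᵢ = -0.119, so a root lies in (0, 1).
Iterate (Newton) starting at V/F = 0.41:
  V/F = 0.410: g = 0.3103, g' = -0.784 → V/F = 0.806
  V/F = 0.806: g = 0.0307, g' = -0.707 → V/F = 0.849
Converged at V/F = 0.849.
Then V = V/F·F = 0.8485·476 = 403.9 mol/h and L = F − V = 72.1 mol/h.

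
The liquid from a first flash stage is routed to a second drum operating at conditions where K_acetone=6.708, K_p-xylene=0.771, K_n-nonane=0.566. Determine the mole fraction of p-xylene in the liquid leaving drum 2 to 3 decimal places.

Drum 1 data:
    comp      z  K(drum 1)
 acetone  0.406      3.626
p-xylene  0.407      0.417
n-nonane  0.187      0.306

x_p-xylene (drum 2) = 0.611

Drum 1:
Rachford–Rice: g(ψ₁) = Σ zᵢ(Kᵢ−1)/(1+ψ₁(Kᵢ−1)) = 0.
Check two-phase: ΣzᵢKᵢ = 1.699 > 1 and Σzᵢ/Kᵢ = 1.699 > 1, so g(0) = 0.699 > 0 and g(1) = -0.699 < 0.
Newton–Raphson from ψ₁ = 0.5:
  ψ₁ = 0.500: g = -0.0727, g' = -1.010 → ψ₁ = 0.428
  ψ₁ = 0.428: g = 0.0012, g' = -1.048 → ψ₁ = 0.429
Converged at ψ₁ = 0.429.
Drum-1 compositions:
  acetone: x = 0.191, y = 0.692
  p-xylene: x = 0.543, y = 0.226
  n-nonane: x = 0.266, y = 0.081
Drum-2 feed = drum-1 liquid: z₂ = (0.1909, 0.5428, 0.2663).
Drum 2:
Let ψ₂ = V/F and solve Σ zᵢ(Kᵢ−1)/(1+ψ₂(Kᵢ−1)) = 0.
Feasibility: ΣzᵢKᵢ = 1.850, Σzᵢ/Kᵢ = 1.203 — both > 1, two phases present.
Newton iteration, ψ₂⁰ = 0.56:
  ψ₂ = 0.560: g = -0.0356, g' = -0.478 → ψ₂ = 0.485
  ψ₂ = 0.485: g = 0.0026, g' = -0.554 → ψ₂ = 0.490
Converged at ψ₂ = 0.490.
  acetone: x = 0.050, y = 0.337
  p-xylene: x = 0.611, y = 0.471
  n-nonane: x = 0.338, y = 0.191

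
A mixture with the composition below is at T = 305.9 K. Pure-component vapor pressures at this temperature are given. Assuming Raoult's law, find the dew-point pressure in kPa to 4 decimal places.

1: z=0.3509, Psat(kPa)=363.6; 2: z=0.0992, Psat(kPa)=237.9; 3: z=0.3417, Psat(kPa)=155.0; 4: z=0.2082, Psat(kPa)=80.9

At the dew point ψ → 1, so Σzᵢ/Kᵢ = 1 with Kᵢ = Pᵢˢᵃᵗ/P ⇒ 1/P = Σzᵢ/Pᵢˢᵃᵗ.
1/P = 0.3509/363.6 + 0.0992/237.9 + 0.3417/155.0 + 0.2082/80.9 = 0.0061601 ⇒ P = 162.3346 kPa

Pdew = 162.3346 kPa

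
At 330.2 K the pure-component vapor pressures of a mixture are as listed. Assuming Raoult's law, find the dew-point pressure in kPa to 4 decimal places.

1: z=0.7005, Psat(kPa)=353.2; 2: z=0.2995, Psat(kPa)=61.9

Pdew = 146.5901 kPa

At the dew point ψ → 1, so Σzᵢ/Kᵢ = 1 with Kᵢ = Pᵢˢᵃᵗ/P ⇒ 1/P = Σzᵢ/Pᵢˢᵃᵗ.
1/P = 0.7005/353.2 + 0.2995/61.9 = 0.0068217 ⇒ P = 146.5901 kPa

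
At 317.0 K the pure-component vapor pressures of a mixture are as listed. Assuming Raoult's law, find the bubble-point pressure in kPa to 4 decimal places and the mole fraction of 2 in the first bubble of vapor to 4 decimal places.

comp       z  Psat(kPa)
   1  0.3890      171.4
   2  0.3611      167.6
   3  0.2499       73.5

At the bubble point ψ → 0, so ΣzᵢKᵢ = 1 with Kᵢ = Pᵢˢᵃᵗ/P ⇒ P = ΣzᵢPᵢˢᵃᵗ.
P = 0.3890·171.4 + 0.3611·167.6 + 0.2499·73.5 = 145.5626 kPa
yᵢ = zᵢPᵢˢᵃᵗ/P ⇒ y_2 = 0.3611·167.6/145.5626 = 0.4158

Pbub = 145.5626 kPa, y_2 = 0.4158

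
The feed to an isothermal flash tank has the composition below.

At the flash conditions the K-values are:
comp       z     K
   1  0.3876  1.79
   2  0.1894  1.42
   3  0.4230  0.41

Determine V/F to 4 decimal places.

V/F = 0.3370

Rachford–Rice: g(V/F) = Σ zᵢ(Kᵢ−1)/(1+V/F(Kᵢ−1)) = 0.
g(0) = ΣzᵢKᵢ − 1 = 0.1362 and g(1) = 1 − Σzᵢ/Kᵢ = -0.3816, so a root lies in (0, 1).
Iterate (Newton) starting at V/F = 0.5:
  V/F = 0.5000: g = -0.06876, g' = -0.4434 → V/F = 0.3449
  V/F = 0.3449: g = -0.00322, g' = -0.4070 → V/F = 0.3370
Converged at V/F = 0.3370.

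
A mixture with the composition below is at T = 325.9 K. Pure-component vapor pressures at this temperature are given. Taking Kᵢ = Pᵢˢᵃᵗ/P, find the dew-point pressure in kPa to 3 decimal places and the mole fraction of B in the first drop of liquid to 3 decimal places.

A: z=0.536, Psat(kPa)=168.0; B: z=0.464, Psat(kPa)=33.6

At the dew point ψ → 1, so Σzᵢ/Kᵢ = 1 with Kᵢ = Pᵢˢᵃᵗ/P ⇒ 1/P = Σzᵢ/Pᵢˢᵃᵗ.
1/P = 0.536/168.0 + 0.464/33.6 = 0.017000 ⇒ P = 58.824 kPa
xᵢ = zᵢP/Pᵢˢᵃᵗ ⇒ x_B = 0.464·58.824/33.6 = 0.812

Pdew = 58.824 kPa, x_B = 0.812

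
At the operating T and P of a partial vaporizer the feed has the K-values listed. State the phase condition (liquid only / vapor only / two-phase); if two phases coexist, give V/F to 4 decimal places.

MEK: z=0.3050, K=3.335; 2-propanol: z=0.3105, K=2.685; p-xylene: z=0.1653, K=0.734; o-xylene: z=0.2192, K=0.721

vapor only

ΣzᵢKᵢ = 2.1302; Σzᵢ/Kᵢ = 0.7363.
Since Σzᵢ/Kᵢ < 1 the mixture is above its dew point — single vapor phase.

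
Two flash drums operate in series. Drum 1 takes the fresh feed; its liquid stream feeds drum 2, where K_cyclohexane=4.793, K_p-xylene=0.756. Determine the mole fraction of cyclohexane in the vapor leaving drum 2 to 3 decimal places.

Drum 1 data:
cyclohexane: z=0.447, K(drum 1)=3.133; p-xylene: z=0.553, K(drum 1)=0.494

Drum 1:
Binary case is linear: z₁(K₁−1)(1+ψ₁(K₂−1)) + z₂(K₂−1)(1+ψ₁(K₁−1)) = 0
⇒ ψ₁ = [z₁(K₁−1)+z₂(K₂−1)] / [−(K₁−1)(K₂−1)] = 0.6736/1.0793 = 0.624
Drum-1 compositions:
  cyclohexane: x = 0.192, y = 0.601
  p-xylene: x = 0.808, y = 0.399
Drum-2 feed = drum-1 liquid: z₂ = (0.1917, 0.8083).
Drum 2:
Material balance + equilibrium reduce to Σ zᵢ(Kᵢ−1)/(1+ψ₂(Kᵢ−1)) = 0.
Feasibility: ΣzᵢKᵢ = 1.530, Σzᵢ/Kᵢ = 1.109 — both > 1, two phases present.
Newton iteration, ψ₂⁰ = 0.6:
  ψ₂ = 0.600: g = -0.0090, g' = -0.323 → ψ₂ = 0.572
  ψ₂ = 0.572: g = 0.0002, g' = -0.340 → ψ₂ = 0.573
Converged at ψ₂ = 0.573.
  cyclohexane: x = 0.060, y = 0.290
  p-xylene: x = 0.940, y = 0.710

y_cyclohexane (drum 2) = 0.290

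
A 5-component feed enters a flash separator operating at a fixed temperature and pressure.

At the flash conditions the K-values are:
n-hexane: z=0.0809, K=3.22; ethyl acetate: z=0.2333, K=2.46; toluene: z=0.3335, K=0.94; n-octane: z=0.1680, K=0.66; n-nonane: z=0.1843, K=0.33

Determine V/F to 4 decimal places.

V/F = 0.5146

Material balance + equilibrium reduce to Σ zᵢ(Kᵢ−1)/(1+V/F(Kᵢ−1)) = 0.
Feasibility: ΣzᵢKᵢ = 1.3196, Σzᵢ/Kᵢ = 1.2878 — both > 1, two phases present.
Newton–Raphson from V/F = 0.68:
  V/F = 0.6800: g = -0.07949, g' = -0.5018 → V/F = 0.5216
  V/F = 0.5216: g = -0.00332, g' = -0.4714 → V/F = 0.5146
Converged at V/F = 0.5146.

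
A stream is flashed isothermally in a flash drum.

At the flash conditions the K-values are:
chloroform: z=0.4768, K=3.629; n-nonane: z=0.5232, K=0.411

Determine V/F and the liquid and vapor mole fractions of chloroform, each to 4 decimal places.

Rachford–Rice: g(V/F) = Σ zᵢ(Kᵢ−1)/(1+V/F(Kᵢ−1)) = 0.
g(0) = ΣzᵢKᵢ − 1 = 0.9453 and g(1) = 1 − Σzᵢ/Kᵢ = -0.4044, so a root lies in (0, 1).
Binary case is linear: z₁(K₁−1)(1+V/F(K₂−1)) + z₂(K₂−1)(1+V/F(K₁−1)) = 0
⇒ V/F = [z₁(K₁−1)+z₂(K₂−1)] / [−(K₁−1)(K₂−1)] = 0.94534/1.54848 = 0.6105
Compositions from xᵢ = zᵢ/(1+V/F(Kᵢ−1)), yᵢ = Kᵢxᵢ:
  chloroform: x = 0.1830, y = 0.6642
  n-nonane: x = 0.8170, y = 0.3358

V/F = 0.6105, x_chloroform = 0.1830, y_chloroform = 0.6642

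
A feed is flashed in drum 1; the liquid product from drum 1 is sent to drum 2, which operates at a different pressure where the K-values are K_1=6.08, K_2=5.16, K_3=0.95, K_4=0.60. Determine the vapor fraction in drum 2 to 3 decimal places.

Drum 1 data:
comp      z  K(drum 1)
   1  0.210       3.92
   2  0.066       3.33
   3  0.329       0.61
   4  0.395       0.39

Drum 1:
Rachford–Rice: g(ψ₁) = Σ zᵢ(Kᵢ−1)/(1+ψ₁(Kᵢ−1)) = 0.
g(0) = ΣzᵢKᵢ − 1 = 0.398 and g(1) = 1 − Σzᵢ/Kᵢ = -0.626, so a root lies in (0, 1).
Newton–Raphson from ψ₁ = 0.5:
  ψ₁ = 0.500: g = -0.1858, g' = -0.754 → ψ₁ = 0.254
  ψ₁ = 0.254: g = 0.0216, g' = -1.000 → ψ₁ = 0.275
  ψ₁ = 0.275: g = 0.0005, g' = -0.959 → ψ₁ = 0.276
Converged at ψ₁ = 0.276.
Drum-1 compositions:
  1: x = 0.116, y = 0.456
  2: x = 0.040, y = 0.134
  3: x = 0.369, y = 0.225
  4: x = 0.475, y = 0.185
Drum-2 feed = drum-1 liquid: z₂ = (0.1164, 0.0402, 0.3686, 0.4748).
Drum 2:
Newton iteration, ψ₂⁰ = 0.41:
  ψ₂ = 0.410: g = 0.0075, g' = -0.521 → ψ₂ = 0.424
  ψ₂ = 0.424: g = 0.0001, g' = -0.504 → ψ₂ = 0.425
Converged at ψ₂ = 0.425.
  1: x = 0.037, y = 0.224
  2: x = 0.015, y = 0.075
  3: x = 0.377, y = 0.358
  4: x = 0.572, y = 0.343

V/F (drum 2) = 0.425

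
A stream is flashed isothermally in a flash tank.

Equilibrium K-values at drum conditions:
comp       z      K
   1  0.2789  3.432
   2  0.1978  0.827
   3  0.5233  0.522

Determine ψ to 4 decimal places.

Material balance + equilibrium reduce to Σ zᵢ(Kᵢ−1)/(1+ψ(Kᵢ−1)) = 0.
g(0) = ΣzᵢKᵢ − 1 = 0.3939 and g(1) = 1 − Σzᵢ/Kᵢ = -0.3229, so a root lies in (0, 1).
Newton iteration, ψ⁰ = 0.58:
  ψ = 0.5800: g = -0.10274, g' = -0.5201 → ψ = 0.3825
  ψ = 0.3825: g = 0.00868, g' = -0.6286 → ψ = 0.3963
  ψ = 0.3963: g = 0.00008, g' = -0.6166 → ψ = 0.3964
Converged at ψ = 0.3964.

ψ = 0.3964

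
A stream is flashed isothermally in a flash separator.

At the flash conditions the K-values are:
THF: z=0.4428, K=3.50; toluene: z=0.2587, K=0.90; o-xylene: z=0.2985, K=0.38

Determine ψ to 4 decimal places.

ψ = 0.7650

Newton iteration, ψ⁰ = 0.52:
  ψ = 0.5200: g = 0.18089, g' = -0.7759 → ψ = 0.7531
  ψ = 0.7531: g = 0.00884, g' = -0.7398 → ψ = 0.7651
  ψ = 0.7651: g = -0.00003, g' = -0.7445 → ψ = 0.7650
Converged at ψ = 0.7650.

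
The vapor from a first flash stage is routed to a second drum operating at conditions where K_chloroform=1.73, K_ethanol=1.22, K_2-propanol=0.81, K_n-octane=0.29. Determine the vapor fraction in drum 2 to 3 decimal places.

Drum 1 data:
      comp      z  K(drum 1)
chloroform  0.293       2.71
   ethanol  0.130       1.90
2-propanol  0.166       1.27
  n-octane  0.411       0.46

Drum 1:
Material balance + equilibrium reduce to Σ zᵢ(Kᵢ−1)/(1+ψ₁(Kᵢ−1)) = 0.
g(0) = ΣzᵢKᵢ − 1 = 0.441 and g(1) = 1 − Σzᵢ/Kᵢ = -0.201, so a root lies in (0, 1).
Newton–Raphson from ψ₁ = 0.43:
  ψ₁ = 0.430: g = 0.1242, g' = -0.552 → ψ₁ = 0.655
  ψ₁ = 0.655: g = 0.0047, g' = -0.528 → ψ₁ = 0.664
Converged at ψ₁ = 0.664.
Drum-1 compositions:
  chloroform: x = 0.137, y = 0.372
  ethanol: x = 0.081, y = 0.155
  2-propanol: x = 0.141, y = 0.179
  n-octane: x = 0.641, y = 0.295
Drum-2 feed = drum-1 vapor: z₂ = (0.3719, 0.1546, 0.1788, 0.2947).
Drum 2:
Let ψ₂ = V/F and solve Σ zᵢ(Kᵢ−1)/(1+ψ₂(Kᵢ−1)) = 0.
Feasibility: ΣzᵢKᵢ = 1.062, Σzᵢ/Kᵢ = 1.579 — both > 1, two phases present.
Iterate (Newton) starting at ψ₂ = 0.32:
  ψ₂ = 0.320: g = -0.0550, g' = -0.393 → ψ₂ = 0.180
  ψ₂ = 0.180: g = -0.0023, g' = -0.364 → ψ₂ = 0.174
Converged at ψ₂ = 0.173.
  chloroform: x = 0.330, y = 0.571
  ethanol: x = 0.149, y = 0.182
  2-propanol: x = 0.185, y = 0.150
  n-octane: x = 0.336, y = 0.097

V/F (drum 2) = 0.173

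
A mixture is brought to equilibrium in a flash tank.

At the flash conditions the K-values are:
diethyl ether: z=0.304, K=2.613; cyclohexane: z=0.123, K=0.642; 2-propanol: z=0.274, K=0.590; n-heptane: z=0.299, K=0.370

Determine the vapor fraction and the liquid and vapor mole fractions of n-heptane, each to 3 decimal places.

ψ = 0.179, x_n-heptane = 0.337, y_n-heptane = 0.125

Material balance + equilibrium reduce to Σ zᵢ(Kᵢ−1)/(1+ψ(Kᵢ−1)) = 0.
Feasibility: ΣzᵢKᵢ = 1.146, Σzᵢ/Kᵢ = 1.580 — both > 1, two phases present.
Iterate (Newton) starting at ψ = 0.5:
  ψ = 0.500: g = -0.1985, g' = -0.592 → ψ = 0.164
  ψ = 0.164: g = 0.0102, g' = -0.713 → ψ = 0.179
Converged at ψ = 0.179.
Compositions from xᵢ = zᵢ/(1+ψ(Kᵢ−1)), yᵢ = Kᵢxᵢ:
  diethyl ether: x = 0.236, y = 0.617
  cyclohexane: x = 0.131, y = 0.084
  2-propanol: x = 0.296, y = 0.174
  n-heptane: x = 0.337, y = 0.125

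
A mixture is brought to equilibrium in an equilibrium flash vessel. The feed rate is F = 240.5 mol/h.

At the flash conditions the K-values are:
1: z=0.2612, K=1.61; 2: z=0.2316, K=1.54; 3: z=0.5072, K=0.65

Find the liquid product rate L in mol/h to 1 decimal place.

Let ψ = V/F and solve Σ zᵢ(Kᵢ−1)/(1+ψ(Kᵢ−1)) = 0.
Check two-phase: ΣzᵢKᵢ = 1.1069 > 1 and Σzᵢ/Kᵢ = 1.0929 > 1, so g(0) = 0.1069 > 0 and g(1) = -0.0929 < 0.
Newton iteration, ψ⁰ = 0.37:
  ψ = 0.3700: g = 0.03030, g' = -0.1936 → ψ = 0.5265
  ψ = 0.5265: g = 0.00035, g' = -0.1900 → ψ = 0.5284
Converged at ψ = 0.5284.
Then V = ψ·F = 0.5284·240.5 = 127.1 mol/h and L = F − V = 113.4 mol/h.

L = 113.4 mol/h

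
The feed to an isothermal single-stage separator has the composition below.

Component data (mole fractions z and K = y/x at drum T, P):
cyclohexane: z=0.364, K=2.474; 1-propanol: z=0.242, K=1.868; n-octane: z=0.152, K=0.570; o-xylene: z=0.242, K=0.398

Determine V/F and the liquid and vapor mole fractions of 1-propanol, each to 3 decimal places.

Newton–Raphson from V/F = 0.5:
  V/F = 0.500: g = 0.1637, g' = -0.576 → V/F = 0.784
  V/F = 0.784: g = -0.0008, g' = -0.613 → V/F = 0.783
Converged at V/F = 0.783.
Compositions from xᵢ = zᵢ/(1+V/F(Kᵢ−1)), yᵢ = Kᵢxᵢ:
  cyclohexane: x = 0.169, y = 0.418
  1-propanol: x = 0.144, y = 0.269
  n-octane: x = 0.229, y = 0.131
  o-xylene: x = 0.458, y = 0.182

V/F = 0.783, x_1-propanol = 0.144, y_1-propanol = 0.269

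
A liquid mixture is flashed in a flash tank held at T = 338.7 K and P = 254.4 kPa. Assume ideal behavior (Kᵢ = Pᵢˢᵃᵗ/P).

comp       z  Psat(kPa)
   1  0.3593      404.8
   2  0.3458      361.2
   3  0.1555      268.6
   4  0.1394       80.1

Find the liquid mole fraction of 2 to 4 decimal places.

x_2 = 0.2505

Raoult's law: Kᵢ = Pᵢˢᵃᵗ/P = Pᵢˢᵃᵗ/254.4.
  K_1 = 404.8/254.4 = 1.591195, K_2 = 361.2/254.4 = 1.419811, K_3 = 268.6/254.4 = 1.055818, K_4 = 80.1/254.4 = 0.314858
Rachford–Rice: g(V/F) = Σ zᵢ(Kᵢ−1)/(1+V/F(Kᵢ−1)) = 0.
Feasibility: ΣzᵢKᵢ = 1.2708, Σzᵢ/Kᵢ = 1.0594 — both > 1, two phases present.
Newton–Raphson from V/F = 0.5:
  V/F = 0.5000: g = 0.14711, g' = -0.2683 → V/F = 1.0000
  V/F = 1.0000: g = -0.05938, g' = -0.7403 → V/F = 0.9198
  V/F = 0.9198: g = -0.00768, g' = -0.5633 → V/F = 0.9062
  V/F = 0.9062: g = -0.00016, g' = -0.5409 → V/F = 0.9059
Converged at V/F = 0.9059.
Compositions from xᵢ = zᵢ/(1+V/F(Kᵢ−1)), yᵢ = Kᵢxᵢ:
  1: x = 0.2340, y = 0.3723
  2: x = 0.2505, y = 0.3557
  3: x = 0.1480, y = 0.1563
  4: x = 0.3675, y = 0.1157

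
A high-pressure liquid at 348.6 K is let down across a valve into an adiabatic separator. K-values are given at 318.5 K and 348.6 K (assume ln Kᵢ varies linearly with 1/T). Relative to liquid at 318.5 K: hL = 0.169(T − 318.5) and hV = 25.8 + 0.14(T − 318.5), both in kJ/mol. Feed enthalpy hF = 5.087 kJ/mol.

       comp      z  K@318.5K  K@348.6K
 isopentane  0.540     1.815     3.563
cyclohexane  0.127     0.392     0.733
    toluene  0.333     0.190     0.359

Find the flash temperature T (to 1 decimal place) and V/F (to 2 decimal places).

T = 319.7 K, V/F = 0.19

Adiabatic flash: solve Rachford–Rice at each trial T, then check hF = ψ·hV(T) + (1−ψ)·hL(T).
  T = 318.5 K: K = (1.815, 0.392, 0.190), RR gives ψ = 0.150, H_out = 3.877 kJ/mol
  T = 348.6 K: K = (3.563, 0.733, 0.359), RR gives ψ = 0.771, H_out = 24.314 kJ/mol
  T = 333.6 K: K = (2.585, 0.544, 0.265), RR gives ψ = 0.517, H_out = 15.667 kJ/mol
  T = 326.1 K: K = (2.177, 0.464, 0.226), RR gives ψ = 0.366, H_out = 10.640 kJ/mol
  T = 322.3 K: K = (1.990, 0.427, 0.207), RR gives ψ = 0.270, H_out = 7.575 kJ/mol
  T = 320.4 K: K = (1.901, 0.409, 0.198), RR gives ψ = 0.214, H_out = 5.825 kJ/mol
Linear interpolation between T = 318.5 (H_out = 3.877) and T = 320.4 (H_out = 5.825) on hF = 5.087 gives T ≈ 319.7 K, at which ψ = 0.19.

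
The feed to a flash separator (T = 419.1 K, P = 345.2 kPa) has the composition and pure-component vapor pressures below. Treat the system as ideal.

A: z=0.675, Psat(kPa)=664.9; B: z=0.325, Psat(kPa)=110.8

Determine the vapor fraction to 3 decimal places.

Raoult's law: Kᵢ = Pᵢˢᵃᵗ/P = Pᵢˢᵃᵗ/345.2.
  K_A = 664.9/345.2 = 1.92613, K_B = 110.8/345.2 = 0.32097
Newton–Raphson from ψ = 0.5:
  ψ = 0.500: g = 0.0932, g' = -0.614 → ψ = 0.652
  ψ = 0.652: g = -0.0060, g' = -0.707 → ψ = 0.643
Converged at ψ = 0.643.

ψ = 0.643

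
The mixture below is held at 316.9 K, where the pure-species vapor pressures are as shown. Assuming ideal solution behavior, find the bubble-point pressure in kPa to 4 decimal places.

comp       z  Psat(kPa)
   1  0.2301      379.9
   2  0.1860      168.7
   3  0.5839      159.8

At the bubble point ψ → 0, so ΣzᵢKᵢ = 1 with Kᵢ = Pᵢˢᵃᵗ/P ⇒ P = ΣzᵢPᵢˢᵃᵗ.
P = 0.2301·379.9 + 0.1860·168.7 + 0.5839·159.8 = 212.1004 kPa

Pbub = 212.1004 kPa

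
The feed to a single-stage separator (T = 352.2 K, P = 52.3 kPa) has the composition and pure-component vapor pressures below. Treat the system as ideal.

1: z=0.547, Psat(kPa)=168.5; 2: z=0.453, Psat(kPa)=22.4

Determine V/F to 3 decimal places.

Raoult's law: Kᵢ = Pᵢˢᵃᵗ/P = Pᵢˢᵃᵗ/52.3.
  K_1 = 168.5/52.3 = 3.22180, K_2 = 22.4/52.3 = 0.42830
Rachford–Rice: g(V/F) = Σ zᵢ(Kᵢ−1)/(1+V/F(Kᵢ−1)) = 0.
Feasibility: ΣzᵢKᵢ = 1.956, Σzᵢ/Kᵢ = 1.227 — both > 1, two phases present.
Iterate (Newton) starting at V/F = 0.5:
  V/F = 0.500: g = 0.2131, g' = -0.896 → V/F = 0.738
  V/F = 0.738: g = 0.0126, g' = -0.831 → V/F = 0.753
Converged at V/F = 0.753.

V/F = 0.753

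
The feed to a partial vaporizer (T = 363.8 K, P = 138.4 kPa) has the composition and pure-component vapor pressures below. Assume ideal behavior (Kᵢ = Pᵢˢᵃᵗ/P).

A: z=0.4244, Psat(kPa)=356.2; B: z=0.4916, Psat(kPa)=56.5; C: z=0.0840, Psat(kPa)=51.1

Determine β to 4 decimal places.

Raoult's law: Kᵢ = Pᵢˢᵃᵗ/P = Pᵢˢᵃᵗ/138.4.
  K_A = 356.2/138.4 = 2.573699, K_B = 56.5/138.4 = 0.408237, K_C = 51.1/138.4 = 0.369220
Newton–Raphson from β = 0.47:
  β = 0.4700: g = -0.09439, g' = -0.7452 → β = 0.3433
  β = 0.3433: g = 0.00088, g' = -0.7686 → β = 0.3445
Converged at β = 0.3445.

β = 0.3445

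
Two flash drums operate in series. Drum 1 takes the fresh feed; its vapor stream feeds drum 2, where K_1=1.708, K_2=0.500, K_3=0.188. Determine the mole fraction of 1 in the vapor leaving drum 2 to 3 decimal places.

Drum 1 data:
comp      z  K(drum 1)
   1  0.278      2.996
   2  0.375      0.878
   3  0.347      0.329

y_1 (drum 2) = 0.781

Drum 1:
Newton–Raphson from ψ₁ = 0.5:
  ψ₁ = 0.500: g = -0.1214, g' = -0.638 → ψ₁ = 0.310
  ψ₁ = 0.310: g = 0.0015, g' = -0.678 → ψ₁ = 0.312
Converged at ψ₁ = 0.312.
Drum-1 compositions:
  1: x = 0.171, y = 0.513
  2: x = 0.390, y = 0.342
  3: x = 0.439, y = 0.144
Drum-2 feed = drum-1 vapor: z₂ = (0.5134, 0.3423, 0.1444).
Drum 2:
Iterate (Newton) starting at ψ₂ = 0.5:
  ψ₂ = 0.500: g = -0.1571, g' = -0.562 → ψ₂ = 0.221
  ψ₂ = 0.221: g = -0.0208, g' = -0.442 → ψ₂ = 0.174
  ψ₂ = 0.174: g = -0.0002, g' = -0.436 → ψ₂ = 0.173
Converged at ψ₂ = 0.173.
  1: x = 0.457, y = 0.781
  2: x = 0.375, y = 0.187
  3: x = 0.168, y = 0.032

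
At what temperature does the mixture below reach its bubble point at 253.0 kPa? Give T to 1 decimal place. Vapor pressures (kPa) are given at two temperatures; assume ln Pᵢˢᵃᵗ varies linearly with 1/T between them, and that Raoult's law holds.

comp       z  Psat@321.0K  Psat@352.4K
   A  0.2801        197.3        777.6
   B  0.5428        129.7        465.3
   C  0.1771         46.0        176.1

T = 335.4 K

Bubble-point temperature: ΣzᵢPᵢˢᵃᵗ(T) = P. Interpolate ln Pᵢˢᵃᵗ = aᵢ + bᵢ/T.
  T = 321.0 K: ΣzᵢPᵢˢᵃᵗ = 133.81 kPa
  T = 352.4 K: ΣzᵢPᵢˢᵃᵗ = 501.56 kPa
  T = 336.7 K: ΣzᵢPᵢˢᵃᵗ = 267.10 kPa
  T = 328.9 K: ΣzᵢPᵢˢᵃᵗ = 191.03 kPa
  T = 332.8 K: ΣzᵢPᵢˢᵃᵗ = 226.32 kPa
  T = 334.8 K: ΣzᵢPᵢˢᵃᵗ = 246.51 kPa
Interpolating between 334.8 K and 336.7 K gives T ≈ 335.4 K.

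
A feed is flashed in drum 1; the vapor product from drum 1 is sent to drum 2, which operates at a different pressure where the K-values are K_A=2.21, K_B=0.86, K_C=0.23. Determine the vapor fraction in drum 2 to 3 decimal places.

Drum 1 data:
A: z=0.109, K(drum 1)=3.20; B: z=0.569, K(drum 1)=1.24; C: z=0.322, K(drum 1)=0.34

V/F (drum 2) = 0.140

Drum 1:
Let ψ₁ = V/F and solve Σ zᵢ(Kᵢ−1)/(1+ψ₁(Kᵢ−1)) = 0.
Feasibility: ΣzᵢKᵢ = 1.164, Σzᵢ/Kᵢ = 1.440 — both > 1, two phases present.
Iterate (Newton) starting at ψ₁ = 0.5:
  ψ₁ = 0.500: g = -0.0811, g' = -0.458 → ψ₁ = 0.323
  ψ₁ = 0.323: g = -0.0032, g' = -0.435 → ψ₁ = 0.316
Converged at ψ₁ = 0.316.
Drum-1 compositions:
  A: x = 0.064, y = 0.206
  B: x = 0.529, y = 0.656
  C: x = 0.407, y = 0.138
Drum-2 feed = drum-1 vapor: z₂ = (0.2058, 0.6559, 0.1383).
Drum 2:
Newton–Raphson from ψ₂ = 0.5:
  ψ₂ = 0.500: g = -0.1167, g' = -0.349 → ψ₂ = 0.165
  ψ₂ = 0.165: g = -0.0085, g' = -0.330 → ψ₂ = 0.140
Converged at ψ₂ = 0.140.
  A: x = 0.176, y = 0.389
  B: x = 0.669, y = 0.575
  C: x = 0.155, y = 0.036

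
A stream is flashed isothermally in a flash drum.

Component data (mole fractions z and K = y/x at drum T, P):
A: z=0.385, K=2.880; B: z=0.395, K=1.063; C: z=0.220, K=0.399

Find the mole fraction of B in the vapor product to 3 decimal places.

y_B = 0.397

Material balance + equilibrium reduce to Σ zᵢ(Kᵢ−1)/(1+ψ(Kᵢ−1)) = 0.
Feasibility: ΣzᵢKᵢ = 1.616, Σzᵢ/Kᵢ = 1.057 — both > 1, two phases present.
Newton iteration, ψ⁰ = 0.62:
  ψ = 0.620: g = 0.1474, g' = -0.493 → ψ = 0.919
  ψ = 0.919: g = -0.0063, g' = -0.581 → ψ = 0.908
Converged at ψ = 0.908.
Compositions from xᵢ = zᵢ/(1+ψ(Kᵢ−1)), yᵢ = Kᵢxᵢ:
  A: x = 0.142, y = 0.410
  B: x = 0.374, y = 0.397
  C: x = 0.484, y = 0.193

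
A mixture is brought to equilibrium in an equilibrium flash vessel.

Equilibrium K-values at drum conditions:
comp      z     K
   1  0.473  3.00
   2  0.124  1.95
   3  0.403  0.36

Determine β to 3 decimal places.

β = 0.697

Material balance + equilibrium reduce to Σ zᵢ(Kᵢ−1)/(1+β(Kᵢ−1)) = 0.
Feasibility: ΣzᵢKᵢ = 1.806, Σzᵢ/Kᵢ = 1.341 — both > 1, two phases present.
Iterate (Newton) starting at β = 0.43:
  β = 0.430: g = 0.2364, g' = -0.918 → β = 0.688
  β = 0.688: g = 0.0089, g' = -0.903 → β = 0.697
Converged at β = 0.697.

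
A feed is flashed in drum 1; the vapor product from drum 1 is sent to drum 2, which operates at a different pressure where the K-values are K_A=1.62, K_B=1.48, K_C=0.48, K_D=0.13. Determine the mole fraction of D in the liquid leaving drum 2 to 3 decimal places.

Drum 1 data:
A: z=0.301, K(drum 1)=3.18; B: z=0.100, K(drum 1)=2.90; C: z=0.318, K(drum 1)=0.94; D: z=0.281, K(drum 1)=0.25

x_D (drum 2) = 0.144

Drum 1:
Material balance + equilibrium reduce to Σ zᵢ(Kᵢ−1)/(1+ψ₁(Kᵢ−1)) = 0.
Feasibility: ΣzᵢKᵢ = 1.616, Σzᵢ/Kᵢ = 1.591 — both > 1, two phases present.
Iterate (Newton) starting at ψ₁ = 0.46:
  ψ₁ = 0.460: g = 0.0876, g' = -0.829 → ψ₁ = 0.566
  ψ₁ = 0.566: g = -0.0004, g' = -0.849 → ψ₁ = 0.565
Converged at ψ₁ = 0.565.
Drum-1 compositions:
  A: x = 0.135, y = 0.429
  B: x = 0.048, y = 0.140
  C: x = 0.329, y = 0.309
  D: x = 0.488, y = 0.122
Drum-2 feed = drum-1 vapor: z₂ = (0.4288, 0.1398, 0.3094, 0.1219).
Drum 2:
Newton iteration, ψ₂⁰ = 0.5:
  ψ₂ = 0.500: g = -0.1481, g' = -0.559 → ψ₂ = 0.235
  ψ₂ = 0.235: g = -0.0243, g' = -0.406 → ψ₂ = 0.175
  ψ₂ = 0.175: g = -0.0005, g' = -0.391 → ψ₂ = 0.174
Converged at ψ₂ = 0.174.
  A: x = 0.387, y = 0.627
  B: x = 0.129, y = 0.191
  C: x = 0.340, y = 0.163
  D: x = 0.144, y = 0.019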